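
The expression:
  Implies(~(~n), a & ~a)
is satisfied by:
  {n: False}


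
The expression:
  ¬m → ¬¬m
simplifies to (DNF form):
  m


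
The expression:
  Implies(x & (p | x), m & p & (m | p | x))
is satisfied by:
  {m: True, p: True, x: False}
  {m: True, p: False, x: False}
  {p: True, m: False, x: False}
  {m: False, p: False, x: False}
  {x: True, m: True, p: True}


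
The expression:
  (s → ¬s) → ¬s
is always true.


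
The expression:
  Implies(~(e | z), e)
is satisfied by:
  {z: True, e: True}
  {z: True, e: False}
  {e: True, z: False}


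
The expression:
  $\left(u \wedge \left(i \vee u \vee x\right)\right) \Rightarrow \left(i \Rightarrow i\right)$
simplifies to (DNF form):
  $\text{True}$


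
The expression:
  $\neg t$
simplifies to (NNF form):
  $\neg t$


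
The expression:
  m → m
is always true.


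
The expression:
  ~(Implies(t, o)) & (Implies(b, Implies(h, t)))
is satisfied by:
  {t: True, o: False}


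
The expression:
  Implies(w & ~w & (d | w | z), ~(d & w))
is always true.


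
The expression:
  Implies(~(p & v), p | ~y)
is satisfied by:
  {p: True, y: False}
  {y: False, p: False}
  {y: True, p: True}


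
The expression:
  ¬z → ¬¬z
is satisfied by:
  {z: True}


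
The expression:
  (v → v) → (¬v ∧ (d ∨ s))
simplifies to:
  ¬v ∧ (d ∨ s)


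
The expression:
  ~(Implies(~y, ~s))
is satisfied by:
  {s: True, y: False}


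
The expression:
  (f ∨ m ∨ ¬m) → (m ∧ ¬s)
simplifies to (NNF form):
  m ∧ ¬s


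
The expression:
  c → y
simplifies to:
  y ∨ ¬c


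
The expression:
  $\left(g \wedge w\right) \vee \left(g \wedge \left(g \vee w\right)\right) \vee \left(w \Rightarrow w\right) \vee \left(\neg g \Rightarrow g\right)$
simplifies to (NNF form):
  $\text{True}$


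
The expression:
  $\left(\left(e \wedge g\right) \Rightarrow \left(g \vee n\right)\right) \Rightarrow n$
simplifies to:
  $n$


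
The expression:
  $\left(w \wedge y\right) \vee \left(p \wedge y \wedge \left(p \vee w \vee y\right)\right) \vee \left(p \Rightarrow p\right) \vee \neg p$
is always true.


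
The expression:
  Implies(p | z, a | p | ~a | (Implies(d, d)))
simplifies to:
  True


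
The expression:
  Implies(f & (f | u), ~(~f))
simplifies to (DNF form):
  True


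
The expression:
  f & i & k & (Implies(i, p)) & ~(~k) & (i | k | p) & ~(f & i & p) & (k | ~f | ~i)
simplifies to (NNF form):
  False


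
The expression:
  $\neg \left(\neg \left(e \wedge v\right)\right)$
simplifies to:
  $e \wedge v$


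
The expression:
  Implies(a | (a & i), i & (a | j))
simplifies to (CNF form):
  i | ~a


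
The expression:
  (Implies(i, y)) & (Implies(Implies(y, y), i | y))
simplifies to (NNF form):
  y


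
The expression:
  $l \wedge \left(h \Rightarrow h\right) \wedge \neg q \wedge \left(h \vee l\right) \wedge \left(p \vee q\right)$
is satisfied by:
  {p: True, l: True, q: False}


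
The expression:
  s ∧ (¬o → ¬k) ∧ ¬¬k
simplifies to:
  k ∧ o ∧ s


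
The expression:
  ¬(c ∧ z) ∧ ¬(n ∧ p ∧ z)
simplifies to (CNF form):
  (¬c ∨ ¬z) ∧ (¬c ∨ ¬n ∨ ¬z) ∧ (¬c ∨ ¬p ∨ ¬z) ∧ (¬n ∨ ¬p ∨ ¬z)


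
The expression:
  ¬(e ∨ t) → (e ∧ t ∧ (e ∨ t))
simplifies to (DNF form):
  e ∨ t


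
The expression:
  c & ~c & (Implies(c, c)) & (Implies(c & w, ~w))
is never true.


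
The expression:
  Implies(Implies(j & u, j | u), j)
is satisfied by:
  {j: True}


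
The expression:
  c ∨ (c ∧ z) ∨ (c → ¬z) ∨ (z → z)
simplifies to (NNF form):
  True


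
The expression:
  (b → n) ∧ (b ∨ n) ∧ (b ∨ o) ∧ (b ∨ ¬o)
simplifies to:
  b ∧ n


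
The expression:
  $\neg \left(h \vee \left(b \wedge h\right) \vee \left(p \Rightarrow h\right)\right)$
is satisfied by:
  {p: True, h: False}


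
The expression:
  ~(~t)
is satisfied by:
  {t: True}


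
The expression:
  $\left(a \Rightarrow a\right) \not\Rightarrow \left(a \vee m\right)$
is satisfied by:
  {a: False, m: False}


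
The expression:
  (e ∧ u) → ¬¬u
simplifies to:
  True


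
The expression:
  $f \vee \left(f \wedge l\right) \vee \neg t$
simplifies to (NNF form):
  $f \vee \neg t$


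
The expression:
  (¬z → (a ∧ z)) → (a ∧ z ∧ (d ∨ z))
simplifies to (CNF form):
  a ∨ ¬z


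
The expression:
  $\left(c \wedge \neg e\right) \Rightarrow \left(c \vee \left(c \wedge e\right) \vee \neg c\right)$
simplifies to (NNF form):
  $\text{True}$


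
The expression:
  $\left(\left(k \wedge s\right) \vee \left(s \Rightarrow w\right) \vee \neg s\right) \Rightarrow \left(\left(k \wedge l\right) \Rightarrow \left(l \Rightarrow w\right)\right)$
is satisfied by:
  {w: True, l: False, k: False}
  {l: False, k: False, w: False}
  {w: True, k: True, l: False}
  {k: True, l: False, w: False}
  {w: True, l: True, k: False}
  {l: True, w: False, k: False}
  {w: True, k: True, l: True}


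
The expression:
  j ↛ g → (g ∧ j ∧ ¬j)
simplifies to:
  g ∨ ¬j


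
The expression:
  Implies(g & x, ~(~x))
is always true.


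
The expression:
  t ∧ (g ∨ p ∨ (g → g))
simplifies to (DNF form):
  t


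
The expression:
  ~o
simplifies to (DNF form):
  ~o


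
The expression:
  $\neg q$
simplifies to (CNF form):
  $\neg q$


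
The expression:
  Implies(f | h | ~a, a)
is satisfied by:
  {a: True}


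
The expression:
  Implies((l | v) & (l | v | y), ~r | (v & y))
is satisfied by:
  {y: True, l: False, r: False, v: False}
  {v: False, l: False, y: False, r: False}
  {v: True, y: True, l: False, r: False}
  {v: True, l: False, y: False, r: False}
  {y: True, l: True, v: False, r: False}
  {l: True, v: False, y: False, r: False}
  {v: True, l: True, y: True, r: False}
  {v: True, l: True, y: False, r: False}
  {r: True, y: True, v: False, l: False}
  {r: True, v: False, l: False, y: False}
  {r: True, y: True, v: True, l: False}
  {r: True, y: True, v: True, l: True}


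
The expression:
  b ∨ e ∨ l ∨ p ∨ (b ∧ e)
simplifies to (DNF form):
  b ∨ e ∨ l ∨ p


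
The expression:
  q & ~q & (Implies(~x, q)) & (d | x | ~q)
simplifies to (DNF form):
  False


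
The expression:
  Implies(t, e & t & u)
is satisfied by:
  {u: True, e: True, t: False}
  {u: True, e: False, t: False}
  {e: True, u: False, t: False}
  {u: False, e: False, t: False}
  {t: True, u: True, e: True}


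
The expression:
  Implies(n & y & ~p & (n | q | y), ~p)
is always true.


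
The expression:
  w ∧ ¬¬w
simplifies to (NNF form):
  w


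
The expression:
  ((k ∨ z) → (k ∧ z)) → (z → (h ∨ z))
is always true.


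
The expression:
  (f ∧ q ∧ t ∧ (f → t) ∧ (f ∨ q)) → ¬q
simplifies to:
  ¬f ∨ ¬q ∨ ¬t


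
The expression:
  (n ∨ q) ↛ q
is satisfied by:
  {n: True, q: False}


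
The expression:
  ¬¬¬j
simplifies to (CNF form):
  ¬j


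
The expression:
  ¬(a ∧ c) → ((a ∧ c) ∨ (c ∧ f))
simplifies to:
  c ∧ (a ∨ f)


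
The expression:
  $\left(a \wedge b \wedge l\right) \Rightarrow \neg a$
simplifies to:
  $\neg a \vee \neg b \vee \neg l$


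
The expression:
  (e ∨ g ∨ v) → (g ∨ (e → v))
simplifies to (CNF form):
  g ∨ v ∨ ¬e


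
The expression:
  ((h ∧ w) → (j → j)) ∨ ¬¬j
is always true.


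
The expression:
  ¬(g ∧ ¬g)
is always true.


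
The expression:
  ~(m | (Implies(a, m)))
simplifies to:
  a & ~m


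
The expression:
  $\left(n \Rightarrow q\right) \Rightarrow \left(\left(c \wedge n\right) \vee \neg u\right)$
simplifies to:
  $\left(c \wedge n\right) \vee \left(n \wedge \neg q\right) \vee \neg u$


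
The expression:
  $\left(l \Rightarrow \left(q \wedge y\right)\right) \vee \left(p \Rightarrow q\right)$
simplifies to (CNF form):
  $q \vee \neg l \vee \neg p$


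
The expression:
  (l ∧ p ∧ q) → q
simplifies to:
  True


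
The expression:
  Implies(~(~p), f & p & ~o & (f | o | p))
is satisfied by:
  {f: True, o: False, p: False}
  {o: False, p: False, f: False}
  {f: True, o: True, p: False}
  {o: True, f: False, p: False}
  {p: True, f: True, o: False}


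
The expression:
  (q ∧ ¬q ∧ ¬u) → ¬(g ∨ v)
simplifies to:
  True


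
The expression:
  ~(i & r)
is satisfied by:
  {i: False, r: False}
  {r: True, i: False}
  {i: True, r: False}


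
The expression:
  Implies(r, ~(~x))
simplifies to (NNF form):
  x | ~r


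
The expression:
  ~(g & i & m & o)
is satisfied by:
  {g: False, m: False, o: False, i: False}
  {i: True, g: False, m: False, o: False}
  {o: True, g: False, m: False, i: False}
  {i: True, o: True, g: False, m: False}
  {m: True, i: False, g: False, o: False}
  {i: True, m: True, g: False, o: False}
  {o: True, m: True, i: False, g: False}
  {i: True, o: True, m: True, g: False}
  {g: True, o: False, m: False, i: False}
  {i: True, g: True, o: False, m: False}
  {o: True, g: True, i: False, m: False}
  {i: True, o: True, g: True, m: False}
  {m: True, g: True, o: False, i: False}
  {i: True, m: True, g: True, o: False}
  {o: True, m: True, g: True, i: False}


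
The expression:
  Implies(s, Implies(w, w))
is always true.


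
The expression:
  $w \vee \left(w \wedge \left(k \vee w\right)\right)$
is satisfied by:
  {w: True}


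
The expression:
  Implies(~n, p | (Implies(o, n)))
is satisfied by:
  {n: True, p: True, o: False}
  {n: True, p: False, o: False}
  {p: True, n: False, o: False}
  {n: False, p: False, o: False}
  {n: True, o: True, p: True}
  {n: True, o: True, p: False}
  {o: True, p: True, n: False}


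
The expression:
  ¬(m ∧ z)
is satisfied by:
  {m: False, z: False}
  {z: True, m: False}
  {m: True, z: False}


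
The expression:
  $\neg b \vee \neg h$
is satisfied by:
  {h: False, b: False}
  {b: True, h: False}
  {h: True, b: False}


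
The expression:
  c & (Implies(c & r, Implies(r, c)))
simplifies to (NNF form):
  c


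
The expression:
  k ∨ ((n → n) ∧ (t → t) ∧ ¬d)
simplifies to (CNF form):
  k ∨ ¬d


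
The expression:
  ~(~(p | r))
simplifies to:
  p | r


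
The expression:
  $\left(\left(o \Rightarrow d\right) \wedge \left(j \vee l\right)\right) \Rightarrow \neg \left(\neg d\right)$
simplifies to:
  $d \vee o \vee \left(\neg j \wedge \neg l\right)$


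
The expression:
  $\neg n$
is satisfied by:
  {n: False}


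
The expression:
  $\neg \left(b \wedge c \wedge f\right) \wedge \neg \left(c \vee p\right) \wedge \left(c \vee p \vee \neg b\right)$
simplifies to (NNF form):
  $\neg b \wedge \neg c \wedge \neg p$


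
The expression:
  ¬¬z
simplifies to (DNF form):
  z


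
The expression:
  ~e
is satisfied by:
  {e: False}


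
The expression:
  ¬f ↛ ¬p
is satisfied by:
  {p: True, f: False}


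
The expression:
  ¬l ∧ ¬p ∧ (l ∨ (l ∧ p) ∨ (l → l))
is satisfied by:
  {p: False, l: False}


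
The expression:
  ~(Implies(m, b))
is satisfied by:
  {m: True, b: False}


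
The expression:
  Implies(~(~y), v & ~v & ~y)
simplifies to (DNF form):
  ~y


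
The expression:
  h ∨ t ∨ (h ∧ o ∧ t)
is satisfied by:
  {t: True, h: True}
  {t: True, h: False}
  {h: True, t: False}


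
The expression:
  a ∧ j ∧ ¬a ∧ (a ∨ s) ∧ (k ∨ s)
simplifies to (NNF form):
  False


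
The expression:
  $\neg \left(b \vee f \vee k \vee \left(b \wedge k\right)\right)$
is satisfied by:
  {f: False, k: False, b: False}


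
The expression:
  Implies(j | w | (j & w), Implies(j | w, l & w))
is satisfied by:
  {l: True, w: False, j: False}
  {l: False, w: False, j: False}
  {w: True, l: True, j: False}
  {j: True, w: True, l: True}


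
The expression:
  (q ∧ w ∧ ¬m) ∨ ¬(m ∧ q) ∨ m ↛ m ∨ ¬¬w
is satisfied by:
  {w: True, m: False, q: False}
  {m: False, q: False, w: False}
  {w: True, q: True, m: False}
  {q: True, m: False, w: False}
  {w: True, m: True, q: False}
  {m: True, w: False, q: False}
  {w: True, q: True, m: True}


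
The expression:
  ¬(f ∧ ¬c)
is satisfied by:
  {c: True, f: False}
  {f: False, c: False}
  {f: True, c: True}


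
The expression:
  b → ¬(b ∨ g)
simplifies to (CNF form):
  ¬b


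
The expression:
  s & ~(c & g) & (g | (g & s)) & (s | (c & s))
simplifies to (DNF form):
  g & s & ~c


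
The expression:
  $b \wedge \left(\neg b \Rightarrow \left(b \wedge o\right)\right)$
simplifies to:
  $b$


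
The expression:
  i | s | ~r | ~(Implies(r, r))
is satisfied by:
  {i: True, s: True, r: False}
  {i: True, s: False, r: False}
  {s: True, i: False, r: False}
  {i: False, s: False, r: False}
  {i: True, r: True, s: True}
  {i: True, r: True, s: False}
  {r: True, s: True, i: False}


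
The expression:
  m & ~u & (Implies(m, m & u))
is never true.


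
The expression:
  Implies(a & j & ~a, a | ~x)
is always true.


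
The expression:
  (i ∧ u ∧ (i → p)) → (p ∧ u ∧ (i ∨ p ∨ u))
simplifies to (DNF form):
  True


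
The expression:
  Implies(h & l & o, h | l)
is always true.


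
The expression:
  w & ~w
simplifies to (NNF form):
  False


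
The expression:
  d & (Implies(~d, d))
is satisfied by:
  {d: True}


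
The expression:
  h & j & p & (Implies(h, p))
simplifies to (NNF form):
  h & j & p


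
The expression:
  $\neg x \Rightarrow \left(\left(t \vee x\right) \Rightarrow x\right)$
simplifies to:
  $x \vee \neg t$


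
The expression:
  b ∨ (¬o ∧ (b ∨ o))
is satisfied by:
  {b: True}


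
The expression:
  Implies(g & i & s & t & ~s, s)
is always true.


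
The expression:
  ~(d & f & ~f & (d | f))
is always true.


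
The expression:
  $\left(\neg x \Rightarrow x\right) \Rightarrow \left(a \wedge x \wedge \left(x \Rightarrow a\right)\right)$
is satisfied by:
  {a: True, x: False}
  {x: False, a: False}
  {x: True, a: True}


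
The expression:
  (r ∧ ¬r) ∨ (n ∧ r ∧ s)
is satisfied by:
  {r: True, s: True, n: True}


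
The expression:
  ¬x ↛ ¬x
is never true.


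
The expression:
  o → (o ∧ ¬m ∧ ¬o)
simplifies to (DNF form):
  ¬o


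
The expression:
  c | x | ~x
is always true.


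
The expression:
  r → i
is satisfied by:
  {i: True, r: False}
  {r: False, i: False}
  {r: True, i: True}


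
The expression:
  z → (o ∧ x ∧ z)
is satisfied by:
  {x: True, o: True, z: False}
  {x: True, o: False, z: False}
  {o: True, x: False, z: False}
  {x: False, o: False, z: False}
  {x: True, z: True, o: True}


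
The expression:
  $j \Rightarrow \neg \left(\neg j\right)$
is always true.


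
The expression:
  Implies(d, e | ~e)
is always true.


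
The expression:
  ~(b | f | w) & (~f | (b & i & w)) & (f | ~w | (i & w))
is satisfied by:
  {w: False, f: False, b: False}


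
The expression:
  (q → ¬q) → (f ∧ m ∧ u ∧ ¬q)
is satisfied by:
  {q: True, m: True, u: True, f: True}
  {q: True, m: True, u: True, f: False}
  {q: True, m: True, f: True, u: False}
  {q: True, m: True, f: False, u: False}
  {q: True, u: True, f: True, m: False}
  {q: True, u: True, f: False, m: False}
  {q: True, u: False, f: True, m: False}
  {q: True, u: False, f: False, m: False}
  {m: True, u: True, f: True, q: False}


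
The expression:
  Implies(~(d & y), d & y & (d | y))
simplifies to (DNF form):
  d & y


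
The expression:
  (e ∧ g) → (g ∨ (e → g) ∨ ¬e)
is always true.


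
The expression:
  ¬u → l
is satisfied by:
  {l: True, u: True}
  {l: True, u: False}
  {u: True, l: False}


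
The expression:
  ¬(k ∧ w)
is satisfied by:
  {w: False, k: False}
  {k: True, w: False}
  {w: True, k: False}


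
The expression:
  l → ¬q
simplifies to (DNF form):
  ¬l ∨ ¬q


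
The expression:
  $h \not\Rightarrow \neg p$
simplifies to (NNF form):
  $h \wedge p$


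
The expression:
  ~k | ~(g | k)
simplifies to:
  ~k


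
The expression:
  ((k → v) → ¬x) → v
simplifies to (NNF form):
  v ∨ (x ∧ ¬k)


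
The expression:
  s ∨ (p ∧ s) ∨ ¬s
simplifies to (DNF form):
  True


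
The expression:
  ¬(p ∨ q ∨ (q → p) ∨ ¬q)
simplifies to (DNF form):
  False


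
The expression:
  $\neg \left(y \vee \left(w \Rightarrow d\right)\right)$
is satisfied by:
  {w: True, d: False, y: False}


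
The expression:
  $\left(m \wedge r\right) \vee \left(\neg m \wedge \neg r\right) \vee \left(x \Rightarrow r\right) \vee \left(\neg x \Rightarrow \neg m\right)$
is always true.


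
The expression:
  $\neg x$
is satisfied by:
  {x: False}


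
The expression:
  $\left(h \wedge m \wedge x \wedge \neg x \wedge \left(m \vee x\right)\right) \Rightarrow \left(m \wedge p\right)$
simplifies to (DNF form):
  $\text{True}$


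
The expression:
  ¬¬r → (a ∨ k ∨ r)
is always true.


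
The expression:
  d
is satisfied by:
  {d: True}


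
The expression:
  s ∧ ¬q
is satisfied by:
  {s: True, q: False}


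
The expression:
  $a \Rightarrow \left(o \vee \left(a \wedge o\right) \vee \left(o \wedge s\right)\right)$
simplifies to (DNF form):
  $o \vee \neg a$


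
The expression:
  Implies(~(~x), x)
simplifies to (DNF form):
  True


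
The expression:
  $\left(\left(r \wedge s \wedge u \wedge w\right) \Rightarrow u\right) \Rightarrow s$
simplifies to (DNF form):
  $s$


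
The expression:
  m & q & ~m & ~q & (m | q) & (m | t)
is never true.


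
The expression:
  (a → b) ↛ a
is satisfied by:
  {a: False}


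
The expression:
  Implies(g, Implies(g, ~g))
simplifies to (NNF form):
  ~g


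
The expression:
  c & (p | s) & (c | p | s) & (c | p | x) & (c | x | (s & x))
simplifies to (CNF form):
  c & (p | s)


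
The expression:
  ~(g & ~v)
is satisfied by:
  {v: True, g: False}
  {g: False, v: False}
  {g: True, v: True}


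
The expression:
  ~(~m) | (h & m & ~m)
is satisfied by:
  {m: True}


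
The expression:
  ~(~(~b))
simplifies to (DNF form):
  ~b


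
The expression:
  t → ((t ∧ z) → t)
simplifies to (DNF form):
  True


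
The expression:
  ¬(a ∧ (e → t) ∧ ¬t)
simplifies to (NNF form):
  e ∨ t ∨ ¬a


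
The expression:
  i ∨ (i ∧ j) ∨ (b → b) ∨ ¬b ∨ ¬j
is always true.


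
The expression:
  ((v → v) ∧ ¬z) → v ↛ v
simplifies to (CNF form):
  z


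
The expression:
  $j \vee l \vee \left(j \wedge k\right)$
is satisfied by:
  {l: True, j: True}
  {l: True, j: False}
  {j: True, l: False}


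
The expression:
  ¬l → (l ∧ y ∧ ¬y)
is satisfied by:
  {l: True}


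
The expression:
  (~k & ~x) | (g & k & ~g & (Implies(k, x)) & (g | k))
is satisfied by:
  {x: False, k: False}


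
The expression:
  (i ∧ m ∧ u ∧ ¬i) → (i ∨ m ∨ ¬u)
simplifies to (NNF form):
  True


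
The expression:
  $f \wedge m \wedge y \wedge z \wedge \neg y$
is never true.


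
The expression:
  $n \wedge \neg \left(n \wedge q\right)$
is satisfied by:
  {n: True, q: False}


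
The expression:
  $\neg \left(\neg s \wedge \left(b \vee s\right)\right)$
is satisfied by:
  {s: True, b: False}
  {b: False, s: False}
  {b: True, s: True}


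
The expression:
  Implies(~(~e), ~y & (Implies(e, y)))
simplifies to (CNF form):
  ~e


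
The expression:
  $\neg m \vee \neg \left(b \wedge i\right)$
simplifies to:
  $\neg b \vee \neg i \vee \neg m$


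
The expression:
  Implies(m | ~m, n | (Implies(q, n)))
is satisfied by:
  {n: True, q: False}
  {q: False, n: False}
  {q: True, n: True}


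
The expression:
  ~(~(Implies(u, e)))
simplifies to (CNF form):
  e | ~u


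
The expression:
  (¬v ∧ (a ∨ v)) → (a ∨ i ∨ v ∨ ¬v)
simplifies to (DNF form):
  True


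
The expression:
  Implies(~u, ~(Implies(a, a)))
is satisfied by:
  {u: True}


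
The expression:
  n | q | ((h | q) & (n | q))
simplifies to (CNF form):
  n | q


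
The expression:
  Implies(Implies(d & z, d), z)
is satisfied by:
  {z: True}


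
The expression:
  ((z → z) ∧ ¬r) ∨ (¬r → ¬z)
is always true.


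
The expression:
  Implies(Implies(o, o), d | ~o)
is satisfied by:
  {d: True, o: False}
  {o: False, d: False}
  {o: True, d: True}


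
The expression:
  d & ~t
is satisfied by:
  {d: True, t: False}


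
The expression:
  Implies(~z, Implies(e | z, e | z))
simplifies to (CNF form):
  True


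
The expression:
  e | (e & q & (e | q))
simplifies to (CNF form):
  e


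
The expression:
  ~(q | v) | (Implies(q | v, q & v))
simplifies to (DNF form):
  (q & v) | (~q & ~v)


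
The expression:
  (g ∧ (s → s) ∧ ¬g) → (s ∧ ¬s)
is always true.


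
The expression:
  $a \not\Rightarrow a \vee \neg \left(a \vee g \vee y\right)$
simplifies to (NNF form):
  $\neg a \wedge \neg g \wedge \neg y$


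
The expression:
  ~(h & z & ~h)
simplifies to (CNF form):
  True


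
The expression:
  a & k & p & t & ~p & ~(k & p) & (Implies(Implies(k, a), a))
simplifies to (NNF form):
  False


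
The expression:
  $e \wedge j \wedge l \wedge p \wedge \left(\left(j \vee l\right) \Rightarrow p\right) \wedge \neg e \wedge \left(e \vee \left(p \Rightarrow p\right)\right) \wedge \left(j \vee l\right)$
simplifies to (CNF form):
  $\text{False}$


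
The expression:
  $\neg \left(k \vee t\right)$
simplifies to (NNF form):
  $\neg k \wedge \neg t$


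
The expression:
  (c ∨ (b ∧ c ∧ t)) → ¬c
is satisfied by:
  {c: False}


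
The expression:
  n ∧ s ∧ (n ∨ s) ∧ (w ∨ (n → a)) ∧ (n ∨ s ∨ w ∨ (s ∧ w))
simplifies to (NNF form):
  n ∧ s ∧ (a ∨ w)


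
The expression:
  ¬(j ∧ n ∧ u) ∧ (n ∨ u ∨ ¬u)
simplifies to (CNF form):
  ¬j ∨ ¬n ∨ ¬u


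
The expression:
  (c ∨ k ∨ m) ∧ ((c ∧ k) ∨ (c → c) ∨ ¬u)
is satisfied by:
  {c: True, k: True, m: True}
  {c: True, k: True, m: False}
  {c: True, m: True, k: False}
  {c: True, m: False, k: False}
  {k: True, m: True, c: False}
  {k: True, m: False, c: False}
  {m: True, k: False, c: False}


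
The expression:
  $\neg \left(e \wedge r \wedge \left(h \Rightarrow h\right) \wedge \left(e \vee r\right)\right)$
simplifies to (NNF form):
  $\neg e \vee \neg r$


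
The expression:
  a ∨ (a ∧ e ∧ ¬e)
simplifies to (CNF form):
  a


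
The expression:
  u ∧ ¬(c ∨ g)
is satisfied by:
  {u: True, g: False, c: False}


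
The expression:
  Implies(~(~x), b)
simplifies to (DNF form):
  b | ~x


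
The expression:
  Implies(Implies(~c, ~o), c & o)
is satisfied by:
  {o: True}


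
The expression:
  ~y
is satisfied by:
  {y: False}


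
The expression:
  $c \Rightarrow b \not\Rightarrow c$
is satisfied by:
  {c: False}


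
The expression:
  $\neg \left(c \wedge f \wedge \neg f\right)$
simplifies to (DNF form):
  $\text{True}$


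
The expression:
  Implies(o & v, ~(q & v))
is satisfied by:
  {o: False, v: False, q: False}
  {q: True, o: False, v: False}
  {v: True, o: False, q: False}
  {q: True, v: True, o: False}
  {o: True, q: False, v: False}
  {q: True, o: True, v: False}
  {v: True, o: True, q: False}


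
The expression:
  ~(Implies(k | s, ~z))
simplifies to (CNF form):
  z & (k | s)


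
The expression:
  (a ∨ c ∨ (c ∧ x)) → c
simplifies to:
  c ∨ ¬a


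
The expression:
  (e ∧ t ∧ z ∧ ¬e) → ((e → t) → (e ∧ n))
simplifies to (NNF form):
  True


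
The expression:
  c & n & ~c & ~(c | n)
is never true.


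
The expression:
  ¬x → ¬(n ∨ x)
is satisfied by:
  {x: True, n: False}
  {n: False, x: False}
  {n: True, x: True}


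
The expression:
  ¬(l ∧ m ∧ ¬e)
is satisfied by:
  {e: True, l: False, m: False}
  {l: False, m: False, e: False}
  {e: True, m: True, l: False}
  {m: True, l: False, e: False}
  {e: True, l: True, m: False}
  {l: True, e: False, m: False}
  {e: True, m: True, l: True}


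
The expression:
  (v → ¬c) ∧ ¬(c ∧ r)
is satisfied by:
  {r: False, c: False, v: False}
  {v: True, r: False, c: False}
  {r: True, v: False, c: False}
  {v: True, r: True, c: False}
  {c: True, v: False, r: False}


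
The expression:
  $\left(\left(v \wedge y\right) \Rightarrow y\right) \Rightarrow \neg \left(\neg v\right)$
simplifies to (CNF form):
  $v$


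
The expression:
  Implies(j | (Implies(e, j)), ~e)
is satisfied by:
  {e: False, j: False}
  {j: True, e: False}
  {e: True, j: False}


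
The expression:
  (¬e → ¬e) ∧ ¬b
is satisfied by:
  {b: False}


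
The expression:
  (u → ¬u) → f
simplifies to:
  f ∨ u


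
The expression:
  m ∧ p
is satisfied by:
  {m: True, p: True}


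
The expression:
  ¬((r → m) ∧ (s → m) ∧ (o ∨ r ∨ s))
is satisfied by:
  {s: True, r: True, m: False, o: False}
  {o: True, s: True, r: True, m: False}
  {s: True, o: False, r: False, m: False}
  {s: True, o: True, r: False, m: False}
  {r: True, o: False, s: False, m: False}
  {o: True, r: True, s: False, m: False}
  {o: False, r: False, s: False, m: False}
  {m: True, o: False, r: False, s: False}


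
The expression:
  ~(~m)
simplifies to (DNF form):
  m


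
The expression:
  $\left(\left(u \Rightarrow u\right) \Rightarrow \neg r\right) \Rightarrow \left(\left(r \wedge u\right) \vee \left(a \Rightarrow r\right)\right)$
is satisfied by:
  {r: True, a: False}
  {a: False, r: False}
  {a: True, r: True}


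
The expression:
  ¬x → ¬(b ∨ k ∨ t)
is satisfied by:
  {x: True, t: False, k: False, b: False}
  {x: True, b: True, t: False, k: False}
  {x: True, k: True, t: False, b: False}
  {x: True, b: True, k: True, t: False}
  {x: True, t: True, k: False, b: False}
  {x: True, b: True, t: True, k: False}
  {x: True, k: True, t: True, b: False}
  {x: True, b: True, k: True, t: True}
  {b: False, t: False, k: False, x: False}


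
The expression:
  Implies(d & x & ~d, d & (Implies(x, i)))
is always true.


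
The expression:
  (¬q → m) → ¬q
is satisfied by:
  {q: False}


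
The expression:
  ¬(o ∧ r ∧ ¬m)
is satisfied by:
  {m: True, o: False, r: False}
  {o: False, r: False, m: False}
  {r: True, m: True, o: False}
  {r: True, o: False, m: False}
  {m: True, o: True, r: False}
  {o: True, m: False, r: False}
  {r: True, o: True, m: True}


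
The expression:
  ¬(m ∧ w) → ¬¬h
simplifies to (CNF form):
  (h ∨ m) ∧ (h ∨ w)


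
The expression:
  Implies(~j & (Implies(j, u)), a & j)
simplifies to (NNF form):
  j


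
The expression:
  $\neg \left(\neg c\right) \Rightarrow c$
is always true.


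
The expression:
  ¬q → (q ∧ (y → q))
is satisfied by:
  {q: True}


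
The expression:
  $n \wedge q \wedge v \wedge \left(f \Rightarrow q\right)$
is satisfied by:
  {n: True, q: True, v: True}


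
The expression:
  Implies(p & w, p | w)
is always true.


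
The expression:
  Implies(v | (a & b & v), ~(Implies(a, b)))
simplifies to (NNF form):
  ~v | (a & ~b)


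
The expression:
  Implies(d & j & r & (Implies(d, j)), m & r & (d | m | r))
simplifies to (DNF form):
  m | ~d | ~j | ~r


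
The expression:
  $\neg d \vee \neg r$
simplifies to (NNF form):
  $\neg d \vee \neg r$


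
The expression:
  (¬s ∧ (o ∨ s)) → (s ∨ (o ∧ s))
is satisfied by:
  {s: True, o: False}
  {o: False, s: False}
  {o: True, s: True}


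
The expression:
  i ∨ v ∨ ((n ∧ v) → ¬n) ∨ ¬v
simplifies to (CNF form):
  True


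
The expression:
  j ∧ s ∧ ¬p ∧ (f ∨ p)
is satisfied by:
  {j: True, s: True, f: True, p: False}


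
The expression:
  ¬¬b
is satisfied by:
  {b: True}


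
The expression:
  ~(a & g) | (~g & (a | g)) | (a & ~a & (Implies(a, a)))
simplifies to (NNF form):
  ~a | ~g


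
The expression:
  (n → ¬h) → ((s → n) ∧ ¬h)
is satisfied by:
  {n: True, s: False, h: False}
  {n: True, h: True, s: False}
  {n: True, s: True, h: False}
  {n: True, h: True, s: True}
  {h: False, s: False, n: False}


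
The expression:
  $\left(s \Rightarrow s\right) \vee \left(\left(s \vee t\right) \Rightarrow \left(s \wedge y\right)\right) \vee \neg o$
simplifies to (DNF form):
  $\text{True}$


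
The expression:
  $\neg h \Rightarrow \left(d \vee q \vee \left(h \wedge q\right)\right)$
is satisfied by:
  {d: True, q: True, h: True}
  {d: True, q: True, h: False}
  {d: True, h: True, q: False}
  {d: True, h: False, q: False}
  {q: True, h: True, d: False}
  {q: True, h: False, d: False}
  {h: True, q: False, d: False}


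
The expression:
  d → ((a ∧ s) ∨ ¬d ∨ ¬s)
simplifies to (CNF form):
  a ∨ ¬d ∨ ¬s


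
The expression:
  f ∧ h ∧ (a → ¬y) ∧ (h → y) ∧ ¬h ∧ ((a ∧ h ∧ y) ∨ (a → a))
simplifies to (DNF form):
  False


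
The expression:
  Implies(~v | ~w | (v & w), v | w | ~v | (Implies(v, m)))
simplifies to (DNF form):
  True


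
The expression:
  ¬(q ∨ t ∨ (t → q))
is never true.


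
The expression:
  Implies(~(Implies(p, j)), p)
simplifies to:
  True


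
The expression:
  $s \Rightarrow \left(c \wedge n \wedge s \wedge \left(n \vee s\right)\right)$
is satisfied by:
  {c: True, n: True, s: False}
  {c: True, n: False, s: False}
  {n: True, c: False, s: False}
  {c: False, n: False, s: False}
  {c: True, s: True, n: True}


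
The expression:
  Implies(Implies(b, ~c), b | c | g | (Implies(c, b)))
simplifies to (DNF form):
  True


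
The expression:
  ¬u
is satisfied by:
  {u: False}


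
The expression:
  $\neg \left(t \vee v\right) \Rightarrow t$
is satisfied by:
  {t: True, v: True}
  {t: True, v: False}
  {v: True, t: False}


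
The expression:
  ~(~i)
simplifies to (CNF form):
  i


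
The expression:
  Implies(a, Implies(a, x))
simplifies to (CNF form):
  x | ~a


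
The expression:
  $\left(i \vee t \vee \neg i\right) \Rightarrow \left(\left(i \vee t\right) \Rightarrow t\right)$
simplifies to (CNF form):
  $t \vee \neg i$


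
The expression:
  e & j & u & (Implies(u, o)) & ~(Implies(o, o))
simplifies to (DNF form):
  False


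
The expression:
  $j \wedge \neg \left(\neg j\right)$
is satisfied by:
  {j: True}


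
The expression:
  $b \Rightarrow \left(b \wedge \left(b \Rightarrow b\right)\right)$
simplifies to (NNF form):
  $\text{True}$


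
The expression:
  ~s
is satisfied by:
  {s: False}


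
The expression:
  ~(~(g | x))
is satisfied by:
  {x: True, g: True}
  {x: True, g: False}
  {g: True, x: False}


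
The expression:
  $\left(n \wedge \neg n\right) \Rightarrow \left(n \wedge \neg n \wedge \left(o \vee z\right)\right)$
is always true.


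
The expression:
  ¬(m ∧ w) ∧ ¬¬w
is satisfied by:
  {w: True, m: False}


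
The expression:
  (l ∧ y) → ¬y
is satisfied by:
  {l: False, y: False}
  {y: True, l: False}
  {l: True, y: False}


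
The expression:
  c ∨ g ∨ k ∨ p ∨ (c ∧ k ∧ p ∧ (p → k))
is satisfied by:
  {c: True, k: True, g: True, p: True}
  {c: True, k: True, g: True, p: False}
  {c: True, k: True, p: True, g: False}
  {c: True, k: True, p: False, g: False}
  {c: True, g: True, p: True, k: False}
  {c: True, g: True, p: False, k: False}
  {c: True, g: False, p: True, k: False}
  {c: True, g: False, p: False, k: False}
  {k: True, g: True, p: True, c: False}
  {k: True, g: True, p: False, c: False}
  {k: True, p: True, g: False, c: False}
  {k: True, p: False, g: False, c: False}
  {g: True, p: True, k: False, c: False}
  {g: True, k: False, p: False, c: False}
  {p: True, k: False, g: False, c: False}


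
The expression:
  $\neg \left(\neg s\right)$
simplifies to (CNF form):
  $s$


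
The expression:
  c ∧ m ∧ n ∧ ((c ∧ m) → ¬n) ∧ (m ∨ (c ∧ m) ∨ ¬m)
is never true.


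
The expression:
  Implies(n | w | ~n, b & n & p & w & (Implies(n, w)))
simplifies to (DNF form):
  b & n & p & w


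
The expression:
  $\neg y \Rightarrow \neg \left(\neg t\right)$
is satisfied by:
  {y: True, t: True}
  {y: True, t: False}
  {t: True, y: False}


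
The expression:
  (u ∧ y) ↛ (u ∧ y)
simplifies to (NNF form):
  False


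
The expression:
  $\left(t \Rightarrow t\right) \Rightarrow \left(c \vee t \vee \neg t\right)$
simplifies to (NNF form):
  $\text{True}$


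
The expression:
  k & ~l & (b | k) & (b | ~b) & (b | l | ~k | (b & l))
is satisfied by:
  {b: True, k: True, l: False}


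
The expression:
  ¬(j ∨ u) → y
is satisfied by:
  {y: True, u: True, j: True}
  {y: True, u: True, j: False}
  {y: True, j: True, u: False}
  {y: True, j: False, u: False}
  {u: True, j: True, y: False}
  {u: True, j: False, y: False}
  {j: True, u: False, y: False}


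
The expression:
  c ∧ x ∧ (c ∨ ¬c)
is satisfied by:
  {c: True, x: True}


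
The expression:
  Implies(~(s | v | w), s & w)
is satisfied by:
  {s: True, v: True, w: True}
  {s: True, v: True, w: False}
  {s: True, w: True, v: False}
  {s: True, w: False, v: False}
  {v: True, w: True, s: False}
  {v: True, w: False, s: False}
  {w: True, v: False, s: False}


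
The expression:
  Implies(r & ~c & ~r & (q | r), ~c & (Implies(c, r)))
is always true.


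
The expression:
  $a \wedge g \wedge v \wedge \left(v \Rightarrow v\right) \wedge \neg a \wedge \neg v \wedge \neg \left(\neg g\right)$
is never true.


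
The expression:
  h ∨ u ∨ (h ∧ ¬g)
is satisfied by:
  {u: True, h: True}
  {u: True, h: False}
  {h: True, u: False}


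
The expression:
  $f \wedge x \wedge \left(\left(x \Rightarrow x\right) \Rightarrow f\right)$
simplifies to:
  $f \wedge x$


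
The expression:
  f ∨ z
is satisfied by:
  {z: True, f: True}
  {z: True, f: False}
  {f: True, z: False}


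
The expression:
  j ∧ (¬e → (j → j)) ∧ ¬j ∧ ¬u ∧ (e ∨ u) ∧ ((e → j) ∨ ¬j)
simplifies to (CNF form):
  False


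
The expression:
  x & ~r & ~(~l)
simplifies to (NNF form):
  l & x & ~r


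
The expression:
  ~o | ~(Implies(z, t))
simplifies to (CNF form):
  (z | ~o) & (~o | ~t)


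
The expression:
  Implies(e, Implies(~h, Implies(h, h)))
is always true.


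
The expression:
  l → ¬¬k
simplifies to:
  k ∨ ¬l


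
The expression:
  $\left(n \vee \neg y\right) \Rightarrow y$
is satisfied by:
  {y: True}


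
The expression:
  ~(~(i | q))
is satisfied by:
  {i: True, q: True}
  {i: True, q: False}
  {q: True, i: False}


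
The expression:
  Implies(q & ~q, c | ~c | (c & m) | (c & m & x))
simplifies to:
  True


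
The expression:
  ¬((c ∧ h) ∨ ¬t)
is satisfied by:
  {t: True, h: False, c: False}
  {t: True, c: True, h: False}
  {t: True, h: True, c: False}


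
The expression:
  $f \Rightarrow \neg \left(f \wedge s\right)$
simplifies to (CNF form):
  $\neg f \vee \neg s$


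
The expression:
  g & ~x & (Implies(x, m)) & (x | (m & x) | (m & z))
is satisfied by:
  {z: True, m: True, g: True, x: False}


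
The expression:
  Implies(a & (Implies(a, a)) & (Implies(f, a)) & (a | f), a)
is always true.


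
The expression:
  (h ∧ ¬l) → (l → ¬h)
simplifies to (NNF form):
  True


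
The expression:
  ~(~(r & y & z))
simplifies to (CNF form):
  r & y & z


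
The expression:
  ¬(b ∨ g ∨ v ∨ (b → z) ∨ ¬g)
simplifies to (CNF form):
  False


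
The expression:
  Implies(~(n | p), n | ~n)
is always true.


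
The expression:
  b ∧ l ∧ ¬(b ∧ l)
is never true.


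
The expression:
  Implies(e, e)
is always true.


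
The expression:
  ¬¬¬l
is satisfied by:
  {l: False}


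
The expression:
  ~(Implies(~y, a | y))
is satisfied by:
  {y: False, a: False}


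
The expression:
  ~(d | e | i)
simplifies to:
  ~d & ~e & ~i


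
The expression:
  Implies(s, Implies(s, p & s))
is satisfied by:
  {p: True, s: False}
  {s: False, p: False}
  {s: True, p: True}


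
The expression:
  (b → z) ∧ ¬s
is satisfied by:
  {z: True, s: False, b: False}
  {z: False, s: False, b: False}
  {b: True, z: True, s: False}


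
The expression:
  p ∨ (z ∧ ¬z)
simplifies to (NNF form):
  p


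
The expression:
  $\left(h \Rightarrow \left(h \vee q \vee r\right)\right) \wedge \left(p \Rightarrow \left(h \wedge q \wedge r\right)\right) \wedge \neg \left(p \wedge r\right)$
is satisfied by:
  {p: False}


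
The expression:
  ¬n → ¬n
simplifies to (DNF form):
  True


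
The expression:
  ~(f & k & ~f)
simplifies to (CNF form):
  True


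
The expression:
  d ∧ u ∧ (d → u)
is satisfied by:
  {u: True, d: True}


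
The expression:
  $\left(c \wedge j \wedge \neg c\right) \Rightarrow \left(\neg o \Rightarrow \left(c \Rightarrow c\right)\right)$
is always true.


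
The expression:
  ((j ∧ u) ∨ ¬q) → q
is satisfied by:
  {q: True}


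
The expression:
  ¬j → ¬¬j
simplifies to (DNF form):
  j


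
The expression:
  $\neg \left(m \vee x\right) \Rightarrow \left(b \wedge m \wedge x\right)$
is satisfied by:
  {x: True, m: True}
  {x: True, m: False}
  {m: True, x: False}


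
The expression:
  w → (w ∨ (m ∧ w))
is always true.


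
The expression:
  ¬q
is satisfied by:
  {q: False}


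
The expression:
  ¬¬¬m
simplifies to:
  ¬m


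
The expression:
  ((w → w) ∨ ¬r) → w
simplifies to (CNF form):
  w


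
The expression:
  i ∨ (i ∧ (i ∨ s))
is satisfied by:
  {i: True}


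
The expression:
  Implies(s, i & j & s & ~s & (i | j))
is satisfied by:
  {s: False}


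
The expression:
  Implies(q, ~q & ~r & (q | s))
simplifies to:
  ~q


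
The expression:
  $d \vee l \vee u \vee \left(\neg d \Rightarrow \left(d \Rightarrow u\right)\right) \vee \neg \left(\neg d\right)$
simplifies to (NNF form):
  $\text{True}$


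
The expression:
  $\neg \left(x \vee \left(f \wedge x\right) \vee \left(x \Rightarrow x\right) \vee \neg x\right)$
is never true.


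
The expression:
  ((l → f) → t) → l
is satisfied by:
  {l: True, t: False}
  {t: False, l: False}
  {t: True, l: True}


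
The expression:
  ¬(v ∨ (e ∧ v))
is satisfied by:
  {v: False}


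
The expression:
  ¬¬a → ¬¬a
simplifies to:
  True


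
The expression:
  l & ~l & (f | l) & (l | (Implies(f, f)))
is never true.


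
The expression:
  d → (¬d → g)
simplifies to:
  True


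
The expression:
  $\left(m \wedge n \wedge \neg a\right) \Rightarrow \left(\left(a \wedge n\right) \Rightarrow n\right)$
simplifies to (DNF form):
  $\text{True}$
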